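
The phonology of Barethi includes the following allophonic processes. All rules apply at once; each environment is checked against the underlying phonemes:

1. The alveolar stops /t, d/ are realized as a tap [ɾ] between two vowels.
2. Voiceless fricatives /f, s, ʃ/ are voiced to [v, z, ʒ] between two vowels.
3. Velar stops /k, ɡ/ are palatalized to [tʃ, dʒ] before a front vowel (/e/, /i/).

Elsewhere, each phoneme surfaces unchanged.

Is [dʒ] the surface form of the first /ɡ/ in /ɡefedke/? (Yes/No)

Yes

Rule 3 applies to /ɡ/ (word-initial: before a front vowel) → [dʒ].
The actual realization is [dʒ], which matches [dʒ].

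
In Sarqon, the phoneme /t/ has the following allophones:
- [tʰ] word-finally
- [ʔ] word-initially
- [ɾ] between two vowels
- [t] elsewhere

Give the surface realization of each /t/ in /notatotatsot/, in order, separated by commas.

Occurrence 1 (position 3): between two vowels → [ɾ].
Occurrence 2 (position 5): between two vowels → [ɾ].
Occurrence 3 (position 7): between two vowels → [ɾ].
Occurrence 4 (position 9): no conditioning environment matches → elsewhere allophone [t].
Occurrence 5 (position 12): word-finally → [tʰ].

[ɾ], [ɾ], [ɾ], [t], [tʰ]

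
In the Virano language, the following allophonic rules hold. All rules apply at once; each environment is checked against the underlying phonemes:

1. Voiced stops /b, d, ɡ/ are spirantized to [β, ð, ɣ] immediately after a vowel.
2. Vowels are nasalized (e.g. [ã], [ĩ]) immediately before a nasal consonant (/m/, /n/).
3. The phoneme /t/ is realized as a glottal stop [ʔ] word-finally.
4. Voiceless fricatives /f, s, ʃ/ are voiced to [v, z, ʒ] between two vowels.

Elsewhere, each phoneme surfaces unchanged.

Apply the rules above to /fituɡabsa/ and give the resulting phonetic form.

/f/ (word-initial) fails the environment for rule 4, so it stays [f].
/i/ — between /f/ and /t/; rule 2 does not apply here → [i].
/t/ (between /i/ and /u/): rule 3 targets it, but not word-finally → unchanged [t].
/u/ (between /t/ and /ɡ/): rule 2 targets it, but not before a nasal consonant → unchanged [u].
Rule 1 applies to /ɡ/ (between /u/ and /a/: immediately after a vowel) → [ɣ].
/a/ (between /ɡ/ and /b/) is in the target of rule 2 but the environment (before a nasal consonant) is not met → [a].
/b/ (between /a/ and /s/): immediately after a vowel, so rule 1 applies → [β].
/s/ (between /b/ and /a/) is in the target of rule 4 but the environment (between two vowels) is not met → [s].
/a/ — word-final; rule 2 does not apply here → [a].

[fituɣaβsa]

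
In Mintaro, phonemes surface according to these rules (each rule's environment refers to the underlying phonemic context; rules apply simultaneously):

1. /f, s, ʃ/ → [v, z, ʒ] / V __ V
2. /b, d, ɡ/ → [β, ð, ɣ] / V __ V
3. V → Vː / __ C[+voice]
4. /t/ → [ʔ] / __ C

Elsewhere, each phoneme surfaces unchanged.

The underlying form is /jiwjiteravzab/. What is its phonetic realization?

[jiːwjiteːraːvzaːb]

/i/ (between /j/ and /w/) occurs before a voiced consonant → [iː] by rule 3.
/i/ (between /j/ and /t/) is in the target of rule 3 but the environment (before a voiced consonant) is not met → [i].
/t/ — between /i/ and /e/; rule 4 does not apply here → [t].
/e/ (between /t/ and /r/): before a voiced consonant, so rule 3 applies → [eː].
/a/ — between /r/ and /v/, before a voiced consonant — surfaces as [aː] (rule 3).
/a/ — between /z/ and /b/, before a voiced consonant — surfaces as [aː] (rule 3).
/b/ (word-final) fails the environment for rule 2, so it stays [b].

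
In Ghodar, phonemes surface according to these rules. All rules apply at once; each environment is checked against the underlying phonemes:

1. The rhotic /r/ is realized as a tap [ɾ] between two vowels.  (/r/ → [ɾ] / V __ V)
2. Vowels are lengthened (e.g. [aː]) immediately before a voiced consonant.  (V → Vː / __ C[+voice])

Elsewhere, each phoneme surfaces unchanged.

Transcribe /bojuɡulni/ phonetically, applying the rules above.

/b/ (word-initial) is unaffected → [b].
/o/ meets the environment for rule 2 (before a voiced consonant) → [oː].
/j/ (between /o/ and /u/): no rule targets it → [j].
/u/ meets the environment for rule 2 (before a voiced consonant) → [uː].
/ɡ/ (between /u/ and /u/): no rule targets it → [ɡ].
/u/ (between /ɡ/ and /l/): before a voiced consonant, so rule 2 applies → [uː].
/l/ (between /u/ and /n/): no rule targets it → [l].
/n/ — not in any rule's target class → [n].
/i/ (word-final): rule 2 targets it, but not before a voiced consonant → unchanged [i].

[boːjuːɡuːlni]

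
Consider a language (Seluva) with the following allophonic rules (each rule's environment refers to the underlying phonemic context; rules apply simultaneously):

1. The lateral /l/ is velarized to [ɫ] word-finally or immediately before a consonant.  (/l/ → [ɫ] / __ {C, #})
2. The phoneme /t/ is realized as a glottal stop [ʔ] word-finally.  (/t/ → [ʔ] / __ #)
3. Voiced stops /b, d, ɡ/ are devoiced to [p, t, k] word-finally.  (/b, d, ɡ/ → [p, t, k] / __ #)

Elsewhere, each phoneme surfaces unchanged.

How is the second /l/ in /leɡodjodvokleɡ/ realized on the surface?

[l]

/l/ — between /k/ and /e/; rule 1 does not apply here → [l].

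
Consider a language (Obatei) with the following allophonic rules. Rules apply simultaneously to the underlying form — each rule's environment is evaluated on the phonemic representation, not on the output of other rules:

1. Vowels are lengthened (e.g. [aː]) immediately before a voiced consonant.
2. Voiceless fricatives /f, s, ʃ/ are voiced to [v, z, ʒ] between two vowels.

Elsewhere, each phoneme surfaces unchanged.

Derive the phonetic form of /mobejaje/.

/o/ meets the environment for rule 1 (before a voiced consonant) → [oː].
/e/ meets the environment for rule 1 (before a voiced consonant) → [eː].
/a/ (between /j/ and /j/): before a voiced consonant, so rule 1 applies → [aː].
/e/ (word-final) is in the target of rule 1 but the environment (before a voiced consonant) is not met → [e].

[moːbeːjaːje]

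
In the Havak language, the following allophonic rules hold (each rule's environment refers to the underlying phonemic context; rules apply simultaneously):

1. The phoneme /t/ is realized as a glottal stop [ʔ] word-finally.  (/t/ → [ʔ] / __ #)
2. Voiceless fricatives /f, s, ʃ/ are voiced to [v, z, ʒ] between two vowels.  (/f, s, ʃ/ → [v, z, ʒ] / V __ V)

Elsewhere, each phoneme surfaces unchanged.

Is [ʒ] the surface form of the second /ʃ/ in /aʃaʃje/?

No

/ʃ/ — between /a/ and /j/; rule 2 does not apply here → [ʃ].
The actual realization is [ʃ], not [ʒ].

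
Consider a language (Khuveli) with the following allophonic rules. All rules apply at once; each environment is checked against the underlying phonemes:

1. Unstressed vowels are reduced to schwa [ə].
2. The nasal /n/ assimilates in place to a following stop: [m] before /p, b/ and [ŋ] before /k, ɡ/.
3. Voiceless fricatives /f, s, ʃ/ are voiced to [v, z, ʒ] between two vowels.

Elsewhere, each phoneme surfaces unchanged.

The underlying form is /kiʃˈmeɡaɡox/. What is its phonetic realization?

[kəʃˈmeɡəɡəx]

/k/ (word-initial): no rule targets it → [k].
/i/ — between /k/ and /ʃ/, in an unstressed syllable — surfaces as [ə] (rule 1).
/ʃ/ (between /i/ and /m/) is in the target of rule 3 but the environment (between two vowels) is not met → [ʃ].
/m/ (between /ʃ/ and /e/) is unaffected → [m].
/e/ (between /m/ and /ɡ/): rule 1 targets it, but not in an unstressed syllable → unchanged [e].
/ɡ/ — not in any rule's target class → [ɡ].
/a/ (between /ɡ/ and /ɡ/) occurs in an unstressed syllable → [ə] by rule 1.
/ɡ/ stays [ɡ].
/o/ meets the environment for rule 1 (in an unstressed syllable) → [ə].
/x/ (word-final) is unaffected → [x].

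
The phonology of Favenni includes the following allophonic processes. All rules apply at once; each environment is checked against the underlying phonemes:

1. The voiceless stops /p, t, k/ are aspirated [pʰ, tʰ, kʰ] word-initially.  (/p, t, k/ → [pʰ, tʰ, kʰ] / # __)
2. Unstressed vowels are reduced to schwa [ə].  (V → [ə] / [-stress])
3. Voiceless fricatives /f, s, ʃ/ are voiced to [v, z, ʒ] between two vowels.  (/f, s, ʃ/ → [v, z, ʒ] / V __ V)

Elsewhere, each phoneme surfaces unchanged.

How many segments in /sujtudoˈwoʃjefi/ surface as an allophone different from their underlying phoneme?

6

Segments that undergo a rule: /u/ → [ə] (rule 2); /u/ → [ə] (rule 2); /o/ → [ə] (rule 2); /e/ → [ə] (rule 2); /f/ → [v] (rule 3); /i/ → [ə] (rule 2).
All other segments surface unchanged.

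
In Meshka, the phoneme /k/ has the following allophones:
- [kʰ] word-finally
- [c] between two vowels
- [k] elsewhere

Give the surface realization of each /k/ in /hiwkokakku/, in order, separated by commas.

[k], [c], [k], [k]

Occurrence 1 (position 4): no conditioning environment matches → elsewhere allophone [k].
Occurrence 2 (position 6): between two vowels → [c].
Occurrence 3 (position 8): no conditioning environment matches → elsewhere allophone [k].
Occurrence 4 (position 9): no conditioning environment matches → elsewhere allophone [k].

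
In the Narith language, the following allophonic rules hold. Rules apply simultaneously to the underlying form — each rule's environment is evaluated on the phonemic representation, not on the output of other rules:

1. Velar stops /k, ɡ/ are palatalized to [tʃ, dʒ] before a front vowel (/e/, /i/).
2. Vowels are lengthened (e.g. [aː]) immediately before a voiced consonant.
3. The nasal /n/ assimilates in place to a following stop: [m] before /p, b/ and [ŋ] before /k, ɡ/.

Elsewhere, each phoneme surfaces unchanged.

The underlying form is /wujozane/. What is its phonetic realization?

/w/ — not in any rule's target class → [w].
Rule 2 applies to /u/ (between /w/ and /j/: before a voiced consonant) → [uː].
/j/ (between /u/ and /o/) is unaffected → [j].
/o/ (between /j/ and /z/): before a voiced consonant, so rule 2 applies → [oː].
/z/ stays [z].
/a/ meets the environment for rule 2 (before a voiced consonant) → [aː].
/n/ (between /a/ and /e/) fails the environment for rule 3, so it stays [n].
/e/ — word-final; rule 2 does not apply here → [e].

[wuːjoːzaːne]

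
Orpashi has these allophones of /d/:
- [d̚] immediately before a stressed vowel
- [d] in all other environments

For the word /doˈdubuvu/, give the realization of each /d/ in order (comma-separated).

[d], [d̚]

Occurrence 1 (position 1): no conditioning environment matches → elsewhere allophone [d].
Occurrence 2 (position 3): immediately before a stressed vowel → [d̚].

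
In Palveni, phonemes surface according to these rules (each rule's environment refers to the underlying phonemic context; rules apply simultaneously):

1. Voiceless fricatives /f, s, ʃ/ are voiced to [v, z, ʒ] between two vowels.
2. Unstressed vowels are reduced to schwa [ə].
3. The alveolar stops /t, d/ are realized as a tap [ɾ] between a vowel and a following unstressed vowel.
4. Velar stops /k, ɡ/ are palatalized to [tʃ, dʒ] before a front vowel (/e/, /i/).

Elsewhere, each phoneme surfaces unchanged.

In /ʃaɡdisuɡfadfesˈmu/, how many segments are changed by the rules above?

Segments that undergo a rule: /a/ → [ə] (rule 2); /i/ → [ə] (rule 2); /s/ → [z] (rule 1); /u/ → [ə] (rule 2); /a/ → [ə] (rule 2); /e/ → [ə] (rule 2).
All other segments surface unchanged.

6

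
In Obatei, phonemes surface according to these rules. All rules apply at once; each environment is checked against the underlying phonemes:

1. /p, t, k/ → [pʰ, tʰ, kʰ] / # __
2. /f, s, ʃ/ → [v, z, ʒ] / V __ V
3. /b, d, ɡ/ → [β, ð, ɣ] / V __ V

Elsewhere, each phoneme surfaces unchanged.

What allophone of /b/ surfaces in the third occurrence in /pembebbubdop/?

[b]

/b/ (between /b/ and /u/): rule 3 targets it, but not between two vowels → unchanged [b].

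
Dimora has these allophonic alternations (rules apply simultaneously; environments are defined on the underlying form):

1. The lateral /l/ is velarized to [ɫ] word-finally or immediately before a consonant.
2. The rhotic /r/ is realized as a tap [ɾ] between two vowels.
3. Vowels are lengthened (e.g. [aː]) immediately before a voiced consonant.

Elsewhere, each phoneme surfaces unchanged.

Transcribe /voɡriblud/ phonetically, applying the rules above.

[voːɡriːbluːd]

Rule 3 applies to /o/ (between /v/ and /ɡ/: before a voiced consonant) → [oː].
/r/ (between /ɡ/ and /i/) is in the target of rule 2 but the environment (between two vowels) is not met → [r].
/i/ (between /r/ and /b/) occurs before a voiced consonant → [iː] by rule 3.
/l/ (between /b/ and /u/) fails the environment for rule 1, so it stays [l].
/u/ — between /l/ and /d/, before a voiced consonant — surfaces as [uː] (rule 3).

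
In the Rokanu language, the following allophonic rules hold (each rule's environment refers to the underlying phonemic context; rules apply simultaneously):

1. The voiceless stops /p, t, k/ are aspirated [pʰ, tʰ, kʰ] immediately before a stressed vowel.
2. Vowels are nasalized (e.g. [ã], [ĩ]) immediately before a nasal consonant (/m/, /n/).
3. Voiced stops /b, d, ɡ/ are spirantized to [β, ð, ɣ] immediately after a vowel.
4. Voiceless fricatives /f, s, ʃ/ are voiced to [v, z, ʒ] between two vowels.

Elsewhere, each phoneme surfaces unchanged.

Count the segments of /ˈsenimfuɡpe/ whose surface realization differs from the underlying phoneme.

3

Segments that undergo a rule: /e/ → [ẽ] (rule 2); /i/ → [ĩ] (rule 2); /ɡ/ → [ɣ] (rule 3).
All other segments surface unchanged.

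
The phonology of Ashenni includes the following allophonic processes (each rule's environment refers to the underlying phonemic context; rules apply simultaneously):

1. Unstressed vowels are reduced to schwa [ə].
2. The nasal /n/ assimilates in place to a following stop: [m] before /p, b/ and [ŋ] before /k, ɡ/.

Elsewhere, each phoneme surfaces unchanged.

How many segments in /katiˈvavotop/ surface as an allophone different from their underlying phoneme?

4

Segments that undergo a rule: /a/ → [ə] (rule 1); /i/ → [ə] (rule 1); /o/ → [ə] (rule 1); /o/ → [ə] (rule 1).
All other segments surface unchanged.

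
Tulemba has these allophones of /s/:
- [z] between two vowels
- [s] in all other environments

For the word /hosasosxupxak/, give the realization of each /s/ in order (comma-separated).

Occurrence 1 (position 3): between two vowels → [z].
Occurrence 2 (position 5): between two vowels → [z].
Occurrence 3 (position 7): no conditioning environment matches → elsewhere allophone [s].

[z], [z], [s]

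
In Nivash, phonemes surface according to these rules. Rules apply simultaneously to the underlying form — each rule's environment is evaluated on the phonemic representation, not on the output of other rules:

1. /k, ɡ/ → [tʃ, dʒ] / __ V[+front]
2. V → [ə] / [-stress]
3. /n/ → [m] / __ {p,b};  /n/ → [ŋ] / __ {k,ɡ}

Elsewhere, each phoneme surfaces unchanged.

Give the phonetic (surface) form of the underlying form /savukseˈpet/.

/a/ meets the environment for rule 2 (in an unstressed syllable) → [ə].
/u/ meets the environment for rule 2 (in an unstressed syllable) → [ə].
/k/ (between /u/ and /s/) fails the environment for rule 1, so it stays [k].
Rule 2 applies to /e/ (between /s/ and /p/: in an unstressed syllable) → [ə].
/e/ (between /p/ and /t/): rule 2 targets it, but not in an unstressed syllable → unchanged [e].

[səvəksəˈpet]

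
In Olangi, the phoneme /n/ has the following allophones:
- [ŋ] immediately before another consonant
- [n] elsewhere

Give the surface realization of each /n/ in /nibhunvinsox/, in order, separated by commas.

[n], [ŋ], [ŋ]

Occurrence 1 (position 1): no conditioning environment matches → elsewhere allophone [n].
Occurrence 2 (position 6): immediately before another consonant → [ŋ].
Occurrence 3 (position 9): immediately before another consonant → [ŋ].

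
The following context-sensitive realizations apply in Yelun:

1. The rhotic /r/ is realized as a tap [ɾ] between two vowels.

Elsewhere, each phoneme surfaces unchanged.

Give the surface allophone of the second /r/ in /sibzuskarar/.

[r]

/r/ — word-final; rule 1 does not apply here → [r].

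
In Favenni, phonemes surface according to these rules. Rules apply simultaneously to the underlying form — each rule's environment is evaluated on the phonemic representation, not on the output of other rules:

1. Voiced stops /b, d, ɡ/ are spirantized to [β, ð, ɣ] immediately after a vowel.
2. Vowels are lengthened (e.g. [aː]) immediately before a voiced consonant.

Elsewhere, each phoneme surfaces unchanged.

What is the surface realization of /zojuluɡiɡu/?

[zoːjuːluːɣiːɣu]

/z/ (word-initial): no rule targets it → [z].
/o/ meets the environment for rule 2 (before a voiced consonant) → [oː].
/j/ (between /o/ and /u/) is unaffected → [j].
/u/ — between /j/ and /l/, before a voiced consonant — surfaces as [uː] (rule 2).
/l/ — not in any rule's target class → [l].
/u/ — between /l/ and /ɡ/, before a voiced consonant — surfaces as [uː] (rule 2).
Rule 1 applies to /ɡ/ (between /u/ and /i/: immediately after a vowel) → [ɣ].
/i/ (between /ɡ/ and /ɡ/) occurs before a voiced consonant → [iː] by rule 2.
/ɡ/ — between /i/ and /u/, immediately after a vowel — surfaces as [ɣ] (rule 1).
/u/ (word-final) is in the target of rule 2 but the environment (before a voiced consonant) is not met → [u].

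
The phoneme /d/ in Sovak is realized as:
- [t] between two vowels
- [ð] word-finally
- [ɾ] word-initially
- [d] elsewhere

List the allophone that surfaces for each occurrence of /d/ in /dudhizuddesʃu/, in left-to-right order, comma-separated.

Occurrence 1 (position 1): word-initially → [ɾ].
Occurrence 2 (position 3): no conditioning environment matches → elsewhere allophone [d].
Occurrence 3 (position 8): no conditioning environment matches → elsewhere allophone [d].
Occurrence 4 (position 9): no conditioning environment matches → elsewhere allophone [d].

[ɾ], [d], [d], [d]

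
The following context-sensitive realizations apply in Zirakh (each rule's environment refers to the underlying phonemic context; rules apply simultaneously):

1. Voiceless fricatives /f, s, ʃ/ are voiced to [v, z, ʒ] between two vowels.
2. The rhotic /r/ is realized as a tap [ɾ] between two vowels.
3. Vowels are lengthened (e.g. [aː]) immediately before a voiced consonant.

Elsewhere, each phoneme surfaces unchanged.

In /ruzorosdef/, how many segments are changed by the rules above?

Segments that undergo a rule: /u/ → [uː] (rule 3); /o/ → [oː] (rule 3); /r/ → [ɾ] (rule 2).
All other segments surface unchanged.

3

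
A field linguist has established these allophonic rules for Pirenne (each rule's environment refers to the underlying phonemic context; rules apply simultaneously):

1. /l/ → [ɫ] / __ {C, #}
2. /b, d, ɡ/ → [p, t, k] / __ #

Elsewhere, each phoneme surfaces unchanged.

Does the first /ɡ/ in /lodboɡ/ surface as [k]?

/ɡ/ — word-final, word-finally — surfaces as [k] (rule 2).
The actual realization is [k], which matches [k].

Yes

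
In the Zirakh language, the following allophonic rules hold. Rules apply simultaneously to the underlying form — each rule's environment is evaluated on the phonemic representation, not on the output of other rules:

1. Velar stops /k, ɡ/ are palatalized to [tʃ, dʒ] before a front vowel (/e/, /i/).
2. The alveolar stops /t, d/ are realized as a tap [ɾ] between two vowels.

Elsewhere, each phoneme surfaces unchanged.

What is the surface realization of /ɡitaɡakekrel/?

[dʒiɾaɡatʃekrel]

Rule 1 applies to /ɡ/ (word-initial: before a front vowel) → [dʒ].
/i/ stays [i].
/t/ meets the environment for rule 2 (between two vowels) → [ɾ].
/a/ (between /t/ and /ɡ/) is unaffected → [a].
/ɡ/ — between /a/ and /a/; rule 1 does not apply here → [ɡ].
/a/ — not in any rule's target class → [a].
/k/ — between /a/ and /e/, before a front vowel — surfaces as [tʃ] (rule 1).
/e/ — not in any rule's target class → [e].
/k/ — between /e/ and /r/; rule 1 does not apply here → [k].
/r/ stays [r].
/e/ — not in any rule's target class → [e].
/l/ stays [l].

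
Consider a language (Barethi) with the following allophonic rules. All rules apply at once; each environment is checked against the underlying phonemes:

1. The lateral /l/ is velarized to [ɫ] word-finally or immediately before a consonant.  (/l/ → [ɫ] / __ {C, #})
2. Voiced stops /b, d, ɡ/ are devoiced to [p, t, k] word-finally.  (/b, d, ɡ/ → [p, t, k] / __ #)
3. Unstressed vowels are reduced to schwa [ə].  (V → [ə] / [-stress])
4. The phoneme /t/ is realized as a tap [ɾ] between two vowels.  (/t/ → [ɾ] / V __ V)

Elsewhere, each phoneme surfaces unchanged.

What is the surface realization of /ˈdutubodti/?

/d/ (word-initial) is in the target of rule 2 but the environment (word-finally) is not met → [d].
/u/ (between /d/ and /t/) fails the environment for rule 3, so it stays [u].
/t/ meets the environment for rule 4 (between two vowels) → [ɾ].
/u/ (between /t/ and /b/): in an unstressed syllable, so rule 3 applies → [ə].
/b/ (between /u/ and /o/): rule 2 targets it, but not word-finally → unchanged [b].
/o/ — between /b/ and /d/, in an unstressed syllable — surfaces as [ə] (rule 3).
/d/ (between /o/ and /t/) is in the target of rule 2 but the environment (word-finally) is not met → [d].
/t/ — between /d/ and /i/; rule 4 does not apply here → [t].
/i/ — word-final, in an unstressed syllable — surfaces as [ə] (rule 3).

[ˈduɾəbədtə]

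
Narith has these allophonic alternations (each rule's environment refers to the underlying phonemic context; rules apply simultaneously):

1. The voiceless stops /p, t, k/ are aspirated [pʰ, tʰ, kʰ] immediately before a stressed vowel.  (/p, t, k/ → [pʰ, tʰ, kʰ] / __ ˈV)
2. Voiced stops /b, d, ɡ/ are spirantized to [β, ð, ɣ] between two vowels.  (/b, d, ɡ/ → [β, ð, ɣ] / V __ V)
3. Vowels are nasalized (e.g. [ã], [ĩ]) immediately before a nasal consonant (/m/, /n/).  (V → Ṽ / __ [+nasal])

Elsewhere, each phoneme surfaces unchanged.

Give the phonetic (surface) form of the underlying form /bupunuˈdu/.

/b/ — word-initial; rule 2 does not apply here → [b].
/u/ — between /b/ and /p/; rule 3 does not apply here → [u].
/p/ (between /u/ and /u/): rule 1 targets it, but not immediately before a stressed vowel → unchanged [p].
/u/ (between /p/ and /n/): before a nasal consonant, so rule 3 applies → [ũ].
/n/ (between /u/ and /u/): no rule targets it → [n].
/u/ (between /n/ and /d/) is in the target of rule 3 but the environment (before a nasal consonant) is not met → [u].
/d/ (between /u/ and /u/): between two vowels, so rule 2 applies → [ð].
/u/ (word-final) is in the target of rule 3 but the environment (before a nasal consonant) is not met → [u].

[bupũnuˈðu]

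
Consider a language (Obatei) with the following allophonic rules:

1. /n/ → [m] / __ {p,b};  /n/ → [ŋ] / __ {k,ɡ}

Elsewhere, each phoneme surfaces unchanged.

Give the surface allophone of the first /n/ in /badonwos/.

[n]

/n/ (between /o/ and /w/) is in the target of rule 1 but the environment (before a labial or velar stop) is not met → [n].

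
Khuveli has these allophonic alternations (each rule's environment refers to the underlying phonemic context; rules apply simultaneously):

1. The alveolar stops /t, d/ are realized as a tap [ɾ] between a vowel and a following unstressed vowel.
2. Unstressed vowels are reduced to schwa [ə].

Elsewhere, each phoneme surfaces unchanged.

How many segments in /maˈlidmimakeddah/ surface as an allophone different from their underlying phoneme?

Segments that undergo a rule: /a/ → [ə] (rule 2); /i/ → [ə] (rule 2); /a/ → [ə] (rule 2); /e/ → [ə] (rule 2); /a/ → [ə] (rule 2).
All other segments surface unchanged.

5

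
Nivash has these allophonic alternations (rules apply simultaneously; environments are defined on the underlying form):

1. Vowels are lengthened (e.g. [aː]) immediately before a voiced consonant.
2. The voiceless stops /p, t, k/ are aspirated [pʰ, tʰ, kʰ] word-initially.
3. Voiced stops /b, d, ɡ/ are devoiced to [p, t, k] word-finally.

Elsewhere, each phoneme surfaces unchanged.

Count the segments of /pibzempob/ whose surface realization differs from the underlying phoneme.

Segments that undergo a rule: /p/ → [pʰ] (rule 2); /i/ → [iː] (rule 1); /e/ → [eː] (rule 1); /o/ → [oː] (rule 1); /b/ → [p] (rule 3).
All other segments surface unchanged.

5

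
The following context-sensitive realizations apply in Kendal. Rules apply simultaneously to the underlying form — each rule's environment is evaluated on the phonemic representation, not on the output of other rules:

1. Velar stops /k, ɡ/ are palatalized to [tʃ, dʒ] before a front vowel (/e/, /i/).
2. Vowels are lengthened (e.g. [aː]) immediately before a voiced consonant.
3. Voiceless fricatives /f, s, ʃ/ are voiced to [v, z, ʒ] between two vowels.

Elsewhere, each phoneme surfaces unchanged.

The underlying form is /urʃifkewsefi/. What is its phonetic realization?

[uːrʃiftʃeːwsevi]

Rule 2 applies to /u/ (word-initial: before a voiced consonant) → [uː].
/ʃ/ — between /r/ and /i/; rule 3 does not apply here → [ʃ].
/i/ (between /ʃ/ and /f/) is in the target of rule 2 but the environment (before a voiced consonant) is not met → [i].
/f/ (between /i/ and /k/): rule 3 targets it, but not between two vowels → unchanged [f].
/k/ (between /f/ and /e/) occurs before a front vowel → [tʃ] by rule 1.
/e/ — between /k/ and /w/, before a voiced consonant — surfaces as [eː] (rule 2).
/s/ (between /w/ and /e/) is in the target of rule 3 but the environment (between two vowels) is not met → [s].
/e/ (between /s/ and /f/) fails the environment for rule 2, so it stays [e].
Rule 3 applies to /f/ (between /e/ and /i/: between two vowels) → [v].
/i/ (word-final) fails the environment for rule 2, so it stays [i].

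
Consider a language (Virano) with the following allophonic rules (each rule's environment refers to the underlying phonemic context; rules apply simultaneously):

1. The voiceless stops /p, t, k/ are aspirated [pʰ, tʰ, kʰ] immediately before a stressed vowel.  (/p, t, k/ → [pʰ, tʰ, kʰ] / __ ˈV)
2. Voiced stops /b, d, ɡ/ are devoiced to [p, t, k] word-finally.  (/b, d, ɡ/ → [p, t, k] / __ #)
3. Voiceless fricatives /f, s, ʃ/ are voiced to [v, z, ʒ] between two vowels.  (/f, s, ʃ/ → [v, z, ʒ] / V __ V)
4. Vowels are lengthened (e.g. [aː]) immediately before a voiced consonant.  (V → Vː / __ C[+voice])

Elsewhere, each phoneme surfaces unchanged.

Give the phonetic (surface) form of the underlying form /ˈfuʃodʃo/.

[ˈfuʒoːdʃo]

/f/ (word-initial): rule 3 targets it, but not between two vowels → unchanged [f].
/u/ — between /f/ and /ʃ/; rule 4 does not apply here → [u].
/ʃ/ (between /u/ and /o/) occurs between two vowels → [ʒ] by rule 3.
Rule 4 applies to /o/ (between /ʃ/ and /d/: before a voiced consonant) → [oː].
/d/ (between /o/ and /ʃ/): rule 2 targets it, but not word-finally → unchanged [d].
/ʃ/ (between /d/ and /o/) is in the target of rule 3 but the environment (between two vowels) is not met → [ʃ].
/o/ (word-final) fails the environment for rule 4, so it stays [o].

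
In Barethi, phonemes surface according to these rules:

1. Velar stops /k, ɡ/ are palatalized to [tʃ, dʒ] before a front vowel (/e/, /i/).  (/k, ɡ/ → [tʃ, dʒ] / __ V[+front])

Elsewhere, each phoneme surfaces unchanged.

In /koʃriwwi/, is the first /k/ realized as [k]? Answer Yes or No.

Yes

/k/ — word-initial; rule 1 does not apply here → [k].
The actual realization is [k], which matches [k].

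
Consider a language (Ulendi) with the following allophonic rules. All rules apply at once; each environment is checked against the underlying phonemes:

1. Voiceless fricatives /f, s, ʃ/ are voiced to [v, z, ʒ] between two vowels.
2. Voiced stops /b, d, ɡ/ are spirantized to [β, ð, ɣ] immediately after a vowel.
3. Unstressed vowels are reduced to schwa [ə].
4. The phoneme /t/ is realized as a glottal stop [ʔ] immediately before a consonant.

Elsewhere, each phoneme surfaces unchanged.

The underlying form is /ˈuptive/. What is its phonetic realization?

/u/ — word-initial; rule 3 does not apply here → [u].
/p/ (between /u/ and /t/) is unaffected → [p].
/t/ (between /p/ and /i/) is in the target of rule 4 but the environment (immediately before a consonant) is not met → [t].
/i/ meets the environment for rule 3 (in an unstressed syllable) → [ə].
/v/ (between /i/ and /e/): no rule targets it → [v].
Rule 3 applies to /e/ (word-final: in an unstressed syllable) → [ə].

[ˈuptəvə]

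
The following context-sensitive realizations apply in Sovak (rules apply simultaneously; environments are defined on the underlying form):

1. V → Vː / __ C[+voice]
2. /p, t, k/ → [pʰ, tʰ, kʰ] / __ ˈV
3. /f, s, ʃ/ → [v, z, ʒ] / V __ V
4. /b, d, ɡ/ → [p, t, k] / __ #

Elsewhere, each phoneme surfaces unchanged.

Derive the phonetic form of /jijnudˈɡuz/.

[jiːjnuːdˈɡuːz]

/j/ stays [j].
/i/ (between /j/ and /j/): before a voiced consonant, so rule 1 applies → [iː].
/j/ (between /i/ and /n/): no rule targets it → [j].
/n/ (between /j/ and /u/): no rule targets it → [n].
/u/ — between /n/ and /d/, before a voiced consonant — surfaces as [uː] (rule 1).
/d/ (between /u/ and /ɡ/): rule 4 targets it, but not word-finally → unchanged [d].
/ɡ/ (between /d/ and /u/): rule 4 targets it, but not word-finally → unchanged [ɡ].
/u/ — between /ɡ/ and /z/, before a voiced consonant — surfaces as [uː] (rule 1).
/z/ — not in any rule's target class → [z].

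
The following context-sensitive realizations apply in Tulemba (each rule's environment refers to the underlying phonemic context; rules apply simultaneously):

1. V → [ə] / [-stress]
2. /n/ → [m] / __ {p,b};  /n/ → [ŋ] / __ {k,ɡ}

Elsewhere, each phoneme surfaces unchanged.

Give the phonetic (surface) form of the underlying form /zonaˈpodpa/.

/o/ meets the environment for rule 1 (in an unstressed syllable) → [ə].
/n/ — between /o/ and /a/; rule 2 does not apply here → [n].
Rule 1 applies to /a/ (between /n/ and /p/: in an unstressed syllable) → [ə].
/o/ (between /p/ and /d/) is in the target of rule 1 but the environment (in an unstressed syllable) is not met → [o].
/a/ meets the environment for rule 1 (in an unstressed syllable) → [ə].

[zənəˈpodpə]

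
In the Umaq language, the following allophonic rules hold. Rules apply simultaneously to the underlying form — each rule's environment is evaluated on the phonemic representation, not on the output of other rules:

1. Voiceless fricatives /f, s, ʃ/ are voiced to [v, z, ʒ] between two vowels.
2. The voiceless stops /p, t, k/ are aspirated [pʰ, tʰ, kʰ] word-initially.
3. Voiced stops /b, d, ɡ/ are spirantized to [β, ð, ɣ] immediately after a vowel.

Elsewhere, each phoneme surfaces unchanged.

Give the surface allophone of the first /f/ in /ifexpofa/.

/f/ — between /i/ and /e/, between two vowels — surfaces as [v] (rule 1).

[v]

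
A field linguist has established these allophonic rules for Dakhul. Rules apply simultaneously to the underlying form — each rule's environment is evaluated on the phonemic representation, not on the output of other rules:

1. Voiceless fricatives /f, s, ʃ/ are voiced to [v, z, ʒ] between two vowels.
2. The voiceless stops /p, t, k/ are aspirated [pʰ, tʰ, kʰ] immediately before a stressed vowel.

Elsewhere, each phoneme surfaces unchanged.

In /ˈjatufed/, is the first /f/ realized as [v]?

/f/ — between /u/ and /e/, between two vowels — surfaces as [v] (rule 1).
The actual realization is [v], which matches [v].

Yes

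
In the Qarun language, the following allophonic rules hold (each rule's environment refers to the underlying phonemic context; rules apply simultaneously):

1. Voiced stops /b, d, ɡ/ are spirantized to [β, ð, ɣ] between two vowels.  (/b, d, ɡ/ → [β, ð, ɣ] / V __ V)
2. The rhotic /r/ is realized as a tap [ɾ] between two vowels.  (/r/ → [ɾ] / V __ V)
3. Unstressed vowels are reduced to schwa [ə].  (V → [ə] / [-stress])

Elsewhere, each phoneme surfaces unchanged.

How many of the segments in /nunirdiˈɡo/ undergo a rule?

4

Segments that undergo a rule: /u/ → [ə] (rule 3); /i/ → [ə] (rule 3); /i/ → [ə] (rule 3); /ɡ/ → [ɣ] (rule 1).
All other segments surface unchanged.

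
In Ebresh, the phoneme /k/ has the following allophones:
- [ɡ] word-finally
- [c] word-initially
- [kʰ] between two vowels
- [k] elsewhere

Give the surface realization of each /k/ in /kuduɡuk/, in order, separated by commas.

Occurrence 1 (position 1): word-initially → [c].
Occurrence 2 (position 7): word-finally → [ɡ].

[c], [ɡ]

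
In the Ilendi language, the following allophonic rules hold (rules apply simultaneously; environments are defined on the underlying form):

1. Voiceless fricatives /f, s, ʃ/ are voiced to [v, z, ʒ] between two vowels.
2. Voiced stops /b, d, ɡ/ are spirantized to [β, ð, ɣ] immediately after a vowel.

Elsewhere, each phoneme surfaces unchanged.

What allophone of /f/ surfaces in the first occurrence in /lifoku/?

Rule 1 applies to /f/ (between /i/ and /o/: between two vowels) → [v].

[v]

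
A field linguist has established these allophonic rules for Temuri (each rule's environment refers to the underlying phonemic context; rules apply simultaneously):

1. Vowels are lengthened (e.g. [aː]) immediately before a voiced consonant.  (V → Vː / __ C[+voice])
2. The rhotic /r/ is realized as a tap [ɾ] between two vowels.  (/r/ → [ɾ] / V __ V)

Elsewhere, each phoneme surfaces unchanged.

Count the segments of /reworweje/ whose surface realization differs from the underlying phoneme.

Segments that undergo a rule: /e/ → [eː] (rule 1); /o/ → [oː] (rule 1); /e/ → [eː] (rule 1).
All other segments surface unchanged.

3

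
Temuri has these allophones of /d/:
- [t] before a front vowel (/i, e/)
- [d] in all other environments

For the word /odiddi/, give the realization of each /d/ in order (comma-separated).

Occurrence 1 (position 2): before a front vowel (/i, e/) → [t].
Occurrence 2 (position 4): no conditioning environment matches → elsewhere allophone [d].
Occurrence 3 (position 5): before a front vowel (/i, e/) → [t].

[t], [d], [t]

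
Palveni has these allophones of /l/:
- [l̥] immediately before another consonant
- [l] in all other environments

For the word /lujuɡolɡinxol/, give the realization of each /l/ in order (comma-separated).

Occurrence 1 (position 1): no conditioning environment matches → elsewhere allophone [l].
Occurrence 2 (position 7): immediately before another consonant → [l̥].
Occurrence 3 (position 13): no conditioning environment matches → elsewhere allophone [l].

[l], [l̥], [l]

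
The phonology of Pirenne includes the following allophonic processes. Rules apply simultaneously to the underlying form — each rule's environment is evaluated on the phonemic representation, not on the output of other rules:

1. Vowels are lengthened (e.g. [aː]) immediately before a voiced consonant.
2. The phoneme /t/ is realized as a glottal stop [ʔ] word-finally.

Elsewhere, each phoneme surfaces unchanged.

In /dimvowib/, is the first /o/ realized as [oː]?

/o/ (between /v/ and /w/): before a voiced consonant, so rule 1 applies → [oː].
The actual realization is [oː], which matches [oː].

Yes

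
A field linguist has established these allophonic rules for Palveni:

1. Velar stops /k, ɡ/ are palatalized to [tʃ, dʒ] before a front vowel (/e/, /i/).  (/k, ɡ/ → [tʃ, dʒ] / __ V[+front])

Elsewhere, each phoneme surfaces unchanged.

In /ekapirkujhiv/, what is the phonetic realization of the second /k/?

[k]

/k/ (between /r/ and /u/): rule 1 targets it, but not before a front vowel → unchanged [k].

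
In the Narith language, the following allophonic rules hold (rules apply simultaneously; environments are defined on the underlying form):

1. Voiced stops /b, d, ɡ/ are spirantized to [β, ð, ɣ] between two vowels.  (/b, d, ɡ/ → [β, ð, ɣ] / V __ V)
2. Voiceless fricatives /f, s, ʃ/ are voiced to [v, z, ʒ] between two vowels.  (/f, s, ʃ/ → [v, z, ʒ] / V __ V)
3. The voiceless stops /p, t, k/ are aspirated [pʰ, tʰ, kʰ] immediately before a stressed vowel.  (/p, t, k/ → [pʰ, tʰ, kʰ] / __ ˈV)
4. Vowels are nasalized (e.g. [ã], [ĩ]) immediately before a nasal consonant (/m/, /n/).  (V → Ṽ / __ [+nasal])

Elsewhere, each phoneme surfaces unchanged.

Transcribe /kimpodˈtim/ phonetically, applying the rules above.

/k/ (word-initial) is in the target of rule 3 but the environment (immediately before a stressed vowel) is not met → [k].
/i/ (between /k/ and /m/): before a nasal consonant, so rule 4 applies → [ĩ].
/m/ — not in any rule's target class → [m].
/p/ (between /m/ and /o/) is in the target of rule 3 but the environment (immediately before a stressed vowel) is not met → [p].
/o/ (between /p/ and /d/) fails the environment for rule 4, so it stays [o].
/d/ — between /o/ and /t/; rule 1 does not apply here → [d].
/t/ (between /d/ and /i/) occurs immediately before a stressed vowel → [tʰ] by rule 3.
/i/ meets the environment for rule 4 (before a nasal consonant) → [ĩ].
/m/ (word-final): no rule targets it → [m].

[kĩmpodˈtʰĩm]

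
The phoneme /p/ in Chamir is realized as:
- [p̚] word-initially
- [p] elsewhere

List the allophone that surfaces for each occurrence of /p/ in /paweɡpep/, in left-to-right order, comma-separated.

[p̚], [p], [p]

Occurrence 1 (position 1): word-initially → [p̚].
Occurrence 2 (position 6): no conditioning environment matches → elsewhere allophone [p].
Occurrence 3 (position 8): no conditioning environment matches → elsewhere allophone [p].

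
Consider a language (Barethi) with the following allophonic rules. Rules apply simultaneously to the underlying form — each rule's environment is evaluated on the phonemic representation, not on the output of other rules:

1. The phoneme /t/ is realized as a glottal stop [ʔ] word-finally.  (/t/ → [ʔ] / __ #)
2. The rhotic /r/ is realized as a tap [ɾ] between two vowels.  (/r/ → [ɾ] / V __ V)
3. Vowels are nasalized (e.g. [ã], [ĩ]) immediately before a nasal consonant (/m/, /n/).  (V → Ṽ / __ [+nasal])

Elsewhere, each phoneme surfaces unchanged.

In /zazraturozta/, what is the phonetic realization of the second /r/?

/r/ (between /u/ and /o/) occurs between two vowels → [ɾ] by rule 2.

[ɾ]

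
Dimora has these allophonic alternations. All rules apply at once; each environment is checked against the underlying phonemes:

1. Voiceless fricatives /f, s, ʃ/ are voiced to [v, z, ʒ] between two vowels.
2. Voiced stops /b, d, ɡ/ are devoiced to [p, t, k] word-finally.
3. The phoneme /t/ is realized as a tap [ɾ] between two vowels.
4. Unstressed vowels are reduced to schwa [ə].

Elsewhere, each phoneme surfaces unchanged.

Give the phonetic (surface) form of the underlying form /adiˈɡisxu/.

[ədəˈɡisxə]

/a/ (word-initial): in an unstressed syllable, so rule 4 applies → [ə].
/d/ — between /a/ and /i/; rule 2 does not apply here → [d].
Rule 4 applies to /i/ (between /d/ and /ɡ/: in an unstressed syllable) → [ə].
/ɡ/ (between /i/ and /i/): rule 2 targets it, but not word-finally → unchanged [ɡ].
/i/ (between /ɡ/ and /s/) fails the environment for rule 4, so it stays [i].
/s/ — between /i/ and /x/; rule 1 does not apply here → [s].
/u/ (word-final): in an unstressed syllable, so rule 4 applies → [ə].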